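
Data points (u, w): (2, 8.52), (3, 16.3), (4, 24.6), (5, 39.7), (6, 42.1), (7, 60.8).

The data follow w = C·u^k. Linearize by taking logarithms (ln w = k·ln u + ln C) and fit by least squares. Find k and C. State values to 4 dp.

Taking logs, ln w = k·ln u + ln C, so regress ln w on ln u.
AᵀA = [[13.1965, 8.5252]; [8.5252, 6]], rhs = [29.6105, 19.6653]ᵀ  (here Σln u = 8.5252, Σ(ln u)² = 13.1965, Σln w = 19.6653, Σln u·ln w = 29.6105).
Slope k = (n·Σln u·ln w − Σln u·Σln w)/(n·Σ(ln u)² − (Σln u)²) = (6·29.6105 − 8.5252·19.6653)/6.5005 = 1.54039; ln C = (Σln w − k·Σln u)/n = 1.08887, so C = exp(1.08887) = 2.97093.

k = 1.5404, C = 2.9709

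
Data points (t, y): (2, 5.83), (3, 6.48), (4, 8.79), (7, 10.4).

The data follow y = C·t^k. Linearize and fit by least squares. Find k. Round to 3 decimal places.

k = 0.491

Let Y = ln y. Fitting Y = k·ln t + ln C by least squares:
AᵀA = [[7.3958, 5.1240]; [5.1240, 4]], rhs = [10.8452, 8.1472]ᵀ  (here Σln t = 5.1240, Σ(ln t)² = 7.3958, Σln y = 8.1472, Σln t·ln y = 10.8452).
Δ = 7.3958·4 − (5.1240)² = 3.3281; k = (10.8452·4 − 5.1240·8.1472)/3.3281 = 0.49134, ln C = (7.3958·8.1472 − 5.1240·10.8452)/3.3281 = 1.40739.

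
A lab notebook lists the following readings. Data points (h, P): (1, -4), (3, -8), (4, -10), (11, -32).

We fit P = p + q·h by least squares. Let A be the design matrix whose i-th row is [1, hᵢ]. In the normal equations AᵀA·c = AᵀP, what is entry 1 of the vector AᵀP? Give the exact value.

-54

Entry 1 ↔ basis 1, so (AᵀP)_{1} = Σᵢ Pᵢ = (1)·(-4) + (1)·(-8) + (1)·(-10) + (1)·(-32) = -54.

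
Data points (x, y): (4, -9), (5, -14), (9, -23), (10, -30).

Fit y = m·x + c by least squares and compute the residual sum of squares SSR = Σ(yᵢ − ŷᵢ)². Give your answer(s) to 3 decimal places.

From the data, Σx·x = 222, Σx = 28, Σ1 = 4.
Right-hand side: Σx·y = -613, Σy = -76.
Normal equations: [[222, 28]; [28, 4]]·[m, c]ᵀ = [-613, -76]ᵀ.
Eliminating c: 4·(row 1) − 28·(row 2) gives 104·m = 4·(-613) − 28·(-76) = -324, so m = -81/26.
Then c = ((-76) − 28·(-81/26))/4 = 73/26.
Residuals: 17/26, -16/13, 29/13, -43/26; SSR = 251/26.

SSR = 9.654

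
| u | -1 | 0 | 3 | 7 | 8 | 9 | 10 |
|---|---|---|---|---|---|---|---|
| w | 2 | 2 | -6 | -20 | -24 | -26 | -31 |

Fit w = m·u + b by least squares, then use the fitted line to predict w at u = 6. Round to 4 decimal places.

ŵ = -17.3558

Compute the Gram sums: Σu·u = 304, Σu = 36, Σ1 = 7.
Right-hand side: Σu·w = -896, Σw = -103.
det = 304·7 − 36² = 832.
m = ((-896)·7 − 36·(-103))/832 = -641/208; b = (304·(-103) − 36·(-896))/832 = 59/52.
At u = 6: ŵ = (-641/208)·(6) + (59/52)·(1) = -1805/104.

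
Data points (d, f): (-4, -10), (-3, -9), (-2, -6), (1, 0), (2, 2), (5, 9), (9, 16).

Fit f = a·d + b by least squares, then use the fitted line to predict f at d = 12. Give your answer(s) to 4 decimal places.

Normal-equation sums: Σd·d = 140, Σd = 8, Σ1 = 7.
Moment sums: Σd·f = 272, Σf = 2.
So MᵀM·[a, b]ᵀ = Mᵀf: [[140, 8]; [8, 7]]·[a, b]ᵀ = [272, 2]ᵀ.
Eliminating b: 7·(row 1) − 8·(row 2) gives 916·a = 7·272 − 8·2 = 1888, so a = 472/229.
Then b = (2 − 8·(472/229))/7 = -474/229.
At d = 12: f̂ = (472/229)·(12) + (-474/229)·(1) = 5190/229.

f̂ = 22.6638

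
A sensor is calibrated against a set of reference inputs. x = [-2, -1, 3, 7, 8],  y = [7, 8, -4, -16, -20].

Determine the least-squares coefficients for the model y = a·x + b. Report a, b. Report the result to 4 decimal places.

Normal-equation sums: Σx·x = 127, Σx = 15, Σ1 = 5.
Right-hand side: Σx·y = -306, Σy = -25.
So MᵀM·[a, b]ᵀ = Mᵀy: [[127, 15]; [15, 5]]·[a, b]ᵀ = [-306, -25]ᵀ.
Eliminating b: 5·(row 1) − 15·(row 2) gives 410·a = 5·(-306) − 15·(-25) = -1155, so a = -231/82.
Then b = ((-25) − 15·(-231/82))/5 = 283/82.

a = -2.8171, b = 3.4512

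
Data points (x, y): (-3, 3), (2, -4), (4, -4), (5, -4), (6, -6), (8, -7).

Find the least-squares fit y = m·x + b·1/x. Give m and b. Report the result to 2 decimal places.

The normal equations are: 154·m + 6·b = -145;  6·m + (7301/14400)·b = -267/40.
(Σx·x = 154, Σx·1/x = 6, Σ1/x·1/x = 7301/14400, Σx·y = -145, Σ1/x·y = -267/40.)
det = 154·(7301/14400) − 6² = 302977/7200.
m = ((-145)·(7301/14400) − 6·(-267/40))/(302977/7200) = -481925/605954; b = (154·(-267/40) − 6·(-145))/(302977/7200) = -1137240/302977.

m = -0.80, b = -3.75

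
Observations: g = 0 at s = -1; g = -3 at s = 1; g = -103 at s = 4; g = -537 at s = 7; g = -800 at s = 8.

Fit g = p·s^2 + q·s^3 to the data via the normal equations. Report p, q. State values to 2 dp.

Forming AᵀA = [[6755, 50599]; [50599, 383891]] and Aᵀg = [-79164, -600386]ᵀ gives AᵀA·[p, q]ᵀ = Aᵀg.
det = 6755·383891 − 50599² = 32924904.
p = ((-79164)·383891 − 50599·(-600386))/32924904 = -5707955/16462452; q = (6755·(-600386) − 50599·(-79164))/32924904 = -24994097/16462452.

p = -0.35, q = -1.52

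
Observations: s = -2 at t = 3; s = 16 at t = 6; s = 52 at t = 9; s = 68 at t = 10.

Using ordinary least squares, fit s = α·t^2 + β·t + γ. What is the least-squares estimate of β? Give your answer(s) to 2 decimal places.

β = -3.00

Sums needed: Σt^2·t^2 = 17938, Σt^2·t = 1972, Σt^2 = 226, Σt·t = 226, Σt = 28, Σ1 = 4.
And Σt^2·s = 11570, Σt·s = 1238, Σs = 134.
So XᵀX·[α, β, γ]ᵀ = Xᵀs: [[17938, 1972, 226]; [1972, 226, 28]; [226, 28, 4]]·[α, β, γ]ᵀ = [11570, 1238, 134]ᵀ.
Solving the 3×3 system (Gaussian elimination) gives α = 1, β = -3, γ = -2.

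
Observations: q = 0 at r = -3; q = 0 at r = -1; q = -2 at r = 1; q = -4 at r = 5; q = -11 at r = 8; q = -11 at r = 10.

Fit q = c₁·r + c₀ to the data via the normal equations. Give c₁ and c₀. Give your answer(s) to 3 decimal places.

Entries of AᵀA: Σr·r = 200, Σr = 20, Σ1 = 6.
For Aᵀq: Σr·q = -220, Σq = -28.
Δ = 200·6 − 20² = 800.
c₁ = ((-220)·6 − 20·(-28))/800 = -19/20; c₀ = (200·(-28) − 20·(-220))/800 = -3/2.

c₁ = -0.950, c₀ = -1.500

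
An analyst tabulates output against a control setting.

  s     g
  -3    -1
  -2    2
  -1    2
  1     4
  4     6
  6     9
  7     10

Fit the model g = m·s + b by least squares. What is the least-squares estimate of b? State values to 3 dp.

Normal-equation sums: Σs·s = 116, Σs = 12, Σ1 = 7.
Moment sums: Σs·g = 149, Σg = 32.
So MᵀM·[m, b]ᵀ = Mᵀg: [[116, 12]; [12, 7]]·[m, b]ᵀ = [149, 32]ᵀ.
Eliminating b: 7·(row 1) − 12·(row 2) gives 668·m = 7·149 − 12·32 = 659, so m = 659/668.
Then b = (32 − 12·(659/668))/7 = 481/167.

b = 2.880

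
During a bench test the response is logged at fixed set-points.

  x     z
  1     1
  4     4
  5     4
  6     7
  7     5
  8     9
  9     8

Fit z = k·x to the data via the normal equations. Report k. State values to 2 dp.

Setting ∂/∂k … = 0 gives: 272·k = 258.
Hence k = 258 / 272 ≈ 0.948529.

k = 0.95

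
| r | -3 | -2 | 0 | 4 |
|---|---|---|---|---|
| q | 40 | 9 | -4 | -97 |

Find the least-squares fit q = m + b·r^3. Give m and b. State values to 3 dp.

Sums needed: Σ1 = 4, Σr^3 = 29, Σr^3·r^3 = 4889.
Right-hand side: Σq = -52, Σr^3·q = -7360.
Determinant 4·4889 − 29² = 18715.
m = ((-52)·4889 − 29·(-7360))/18715 = -40788/18715; b = (4·(-7360) − 29·(-52))/18715 = -27932/18715.

m = -2.179, b = -1.492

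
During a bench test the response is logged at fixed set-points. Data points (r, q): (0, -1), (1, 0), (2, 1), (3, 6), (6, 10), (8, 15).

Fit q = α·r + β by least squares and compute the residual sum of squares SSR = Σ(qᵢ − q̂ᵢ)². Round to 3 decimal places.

SSR = 5.415

From the data, Σr·r = 114, Σr = 20, Σ1 = 6.
Right-hand side: Σr·q = 200, Σq = 31.
Eliminating β: 6·(row 1) − 20·(row 2) gives 284·α = 6·200 − 20·31 = 580, so α = 145/71.
Then β = (31 − 20·(145/71))/6 = -233/142.
Residuals: 91/142, -57/142, -205/142, 215/142, -87/142, 43/142; SSR = 769/142.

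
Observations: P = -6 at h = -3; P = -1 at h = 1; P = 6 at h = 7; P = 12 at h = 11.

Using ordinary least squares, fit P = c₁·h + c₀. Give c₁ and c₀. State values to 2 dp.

Normal-equation sums: Σh·h = 180, Σh = 16, Σ1 = 4.
And Σh·P = 191, ΣP = 11.
So AᵀA·[c₁, c₀]ᵀ = AᵀP: [[180, 16]; [16, 4]]·[c₁, c₀]ᵀ = [191, 11]ᵀ.
Determinant 180·4 − 16² = 464.
c₁ = (191·4 − 16·11)/464 = 147/116; c₀ = (180·11 − 16·191)/464 = -269/116.

c₁ = 1.27, c₀ = -2.32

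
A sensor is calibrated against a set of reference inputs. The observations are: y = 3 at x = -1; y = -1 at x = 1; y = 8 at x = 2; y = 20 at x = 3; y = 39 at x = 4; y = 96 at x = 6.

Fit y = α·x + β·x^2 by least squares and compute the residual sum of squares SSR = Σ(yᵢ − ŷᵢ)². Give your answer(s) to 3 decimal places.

Entries of AᵀA: Σx·x = 67, Σx·x^2 = 315, Σx^2·x^2 = 1651.
For Aᵀy: Σx·y = 804, Σx^2·y = 4294.
So AᵀA·[α, β]ᵀ = Aᵀy: [[67, 315]; [315, 1651]]·[α, β]ᵀ = [804, 4294]ᵀ.
Eliminating β: 1651·(row 1) − 315·(row 2) gives 11392·α = 1651·804 − 315·4294 = -25206, so α = -12603/5696.
Then β = (4294 − 315·(-12603/5696))/1651 = 17219/5696.
Residuals: -6367/2848, -1289/712, 949/2848, -1621/2848, -737/1424, 1275/2848; SSR = 26141/2848.

SSR = 9.179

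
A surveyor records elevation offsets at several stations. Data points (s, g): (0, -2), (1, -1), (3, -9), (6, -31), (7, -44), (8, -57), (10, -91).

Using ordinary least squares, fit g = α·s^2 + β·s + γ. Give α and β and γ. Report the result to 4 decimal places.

α = -0.9765, β = 0.8587, γ = -1.7333

With design matrix A, AᵀA = [[17875, 2099, 259]; [2099, 259, 35]; [259, 35, 7]] and Aᵀg = [-16102, -1888, -235]ᵀ.
Row-reducing yields α = -2039/2088, β = 1793/2088, γ = -12667/7308.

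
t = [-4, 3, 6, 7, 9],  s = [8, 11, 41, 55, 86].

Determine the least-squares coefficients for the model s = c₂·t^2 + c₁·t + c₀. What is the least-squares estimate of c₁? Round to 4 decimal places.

Sums needed: Σt^2·t^2 = 10595, Σt^2·t = 1251, Σt^2 = 191, Σt·t = 191, Σt = 21, Σ1 = 5.
And Σt^2·s = 11364, Σt·s = 1406, Σs = 201.
MᵀM·[c₂, c₁, c₀]ᵀ = Mᵀs becomes [[10595, 1251, 191]; [1251, 191, 21]; [191, 21, 5]]·[c₂, c₁, c₀]ᵀ = [11364, 1406, 201]ᵀ.
Solving the 3×3 system (Gaussian elimination) gives c₂ = 105637/114746, c₁ = 165899/114746, c₀ = -59660/57373.

c₁ = 1.4458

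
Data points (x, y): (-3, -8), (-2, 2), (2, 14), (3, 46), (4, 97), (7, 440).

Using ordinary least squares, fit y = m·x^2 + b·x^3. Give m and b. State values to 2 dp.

Forming AᵀA = [[2851, 17831]; [17831, 123331]] and Aᵀy = [23518, 158682]ᵀ gives AᵀA·[m, b]ᵀ = Aᵀy.
Determinant 2851·123331 − 17831² = 33672120.
m = (23518·123331 − 17831·158682)/33672120 = 17759929/8418030; b = (2851·158682 − 17831·23518)/33672120 = 8263231/8418030.

m = 2.11, b = 0.98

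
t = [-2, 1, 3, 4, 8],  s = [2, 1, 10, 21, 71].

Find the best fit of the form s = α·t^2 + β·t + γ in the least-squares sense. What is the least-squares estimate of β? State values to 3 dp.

β = 0.905

Sums needed: Σt^2·t^2 = 4450, Σt^2·t = 596, Σt^2 = 94, Σt·t = 94, Σt = 14, Σ1 = 5.
Right-hand side: Σt^2·s = 4979, Σt·s = 679, Σs = 105.
Solving the 3×3 system (Gaussian elimination) gives α = 30455/30218, β = 27345/30218, γ = -7271/15109.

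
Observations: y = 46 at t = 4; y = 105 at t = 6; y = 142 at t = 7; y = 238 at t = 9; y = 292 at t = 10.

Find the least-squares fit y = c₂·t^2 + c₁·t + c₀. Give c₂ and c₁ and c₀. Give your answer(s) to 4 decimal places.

c₂ = 2.9307, c₁ = 0.0823, c₀ = -1.2857

With design matrix A, AᵀA = [[20514, 2352, 282]; [2352, 282, 36]; [282, 36, 5]] and Aᵀy = [59952, 6870, 823]ᵀ.
Solving the 3×3 system (Gaussian elimination) gives c₂ = 677/231, c₁ = 19/231, c₀ = -9/7.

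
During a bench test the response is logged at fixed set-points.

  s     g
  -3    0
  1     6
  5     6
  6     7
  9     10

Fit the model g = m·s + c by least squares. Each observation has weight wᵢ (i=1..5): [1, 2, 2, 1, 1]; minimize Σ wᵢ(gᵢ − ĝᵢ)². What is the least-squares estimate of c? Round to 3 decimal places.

c = 3.585

Forming XᵀWX = [[178, 24]; [24, 7]] and XᵀWg = [204, 41]ᵀ gives XᵀWX·[m, c]ᵀ = XᵀWg.
Δ = 178·7 − 24² = 670.
m = (204·7 − 24·41)/670 = 222/335; c = (178·41 − 24·204)/670 = 1201/335.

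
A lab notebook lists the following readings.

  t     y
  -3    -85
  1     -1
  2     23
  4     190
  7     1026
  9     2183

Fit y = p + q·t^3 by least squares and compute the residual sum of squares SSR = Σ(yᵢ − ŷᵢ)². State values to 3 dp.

The normal system XᵀX·[p, q]ᵀ = Xᵀy is [[6, 1118]; [1118, 653980]]·[p, q]ᵀ = [3336, 1957963]ᵀ.
Δ = 6·653980 − 1118² = 2673956.
p = (3336·653980 − 1118·1957963)/2673956 = -3662677/1336978; q = (6·1957963 − 1118·3336)/2673956 = 4009065/1336978.
Residuals: -867849/668489, -841683/668489, 2340651/1336978, 1108337/1336978, 146405/668489, -161367/668489; SSR = 9531437/1336978.

SSR = 7.129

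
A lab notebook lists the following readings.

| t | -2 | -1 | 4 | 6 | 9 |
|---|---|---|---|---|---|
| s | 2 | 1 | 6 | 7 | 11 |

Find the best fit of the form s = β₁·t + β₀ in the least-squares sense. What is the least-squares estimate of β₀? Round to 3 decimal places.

β₀ = 2.687

Sums needed: Σt·t = 138, Σt = 16, Σ1 = 5.
And Σt·s = 160, Σs = 27.
So MᵀM·[β₁, β₀]ᵀ = Mᵀs: [[138, 16]; [16, 5]]·[β₁, β₀]ᵀ = [160, 27]ᵀ.
Eliminating β₀: 5·(row 1) − 16·(row 2) gives 434·β₁ = 5·160 − 16·27 = 368, so β₁ = 184/217.
Then β₀ = (27 − 16·(184/217))/5 = 583/217.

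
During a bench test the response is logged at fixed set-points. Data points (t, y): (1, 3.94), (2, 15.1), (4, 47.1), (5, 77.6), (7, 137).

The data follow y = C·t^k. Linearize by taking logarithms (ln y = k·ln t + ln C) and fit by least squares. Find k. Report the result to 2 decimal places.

k = 1.81

Taking logs, ln y = k·ln t + ln C, so regress ln y on ln t.
Sums: Σln t = 5.6348, Σ(ln t)² = 8.7791, Σln y = 17.2097, Σln t·ln y = 23.7995.
Normal system: [[8.7791, 5.6348]; [5.6348, 5]]·[k, ln C]ᵀ = [23.7995, 17.2097]ᵀ.
Δ = 8.7791·5 − (5.6348)² = 12.1448; k = (23.7995·5 − 5.6348·17.2097)/12.1448 = 1.81349, ln C = (8.7791·17.2097 − 5.6348·23.7995)/12.1448 = 1.39821.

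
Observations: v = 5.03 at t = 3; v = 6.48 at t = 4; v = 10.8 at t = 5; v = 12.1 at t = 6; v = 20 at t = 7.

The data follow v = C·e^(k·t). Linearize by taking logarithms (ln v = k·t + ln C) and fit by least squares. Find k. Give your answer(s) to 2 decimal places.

k = 0.34

Let Y = ln v. Fitting Y = k·t + ln C by least squares:
AᵀA = [[135.0000, 25.0000]; [25.0000, 5]], rhs = [60.1482, 11.3526]ᵀ  (here Σt = 25.0000, Σ(t)² = 135.0000, Σln v = 11.3526, Σt·ln v = 60.1482).
Solving (det = 50.0000): k = 0.33851, ln C = 0.57797.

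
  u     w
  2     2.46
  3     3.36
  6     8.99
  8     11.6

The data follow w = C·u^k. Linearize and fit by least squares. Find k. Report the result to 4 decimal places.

Let Y = ln w. Fitting Y = k·ln u + ln C by least squares:
Σln u = 5.6630, Σ(ln u)² = 9.2219, Σln w = 6.7592, Σln u·ln w = 10.9870.
Equations: 9.2219·k + 5.6630·ln C = 10.9870;  5.6630·k + 4·ln C = 6.7592.
Slope k = (n·Σln u·ln w − Σln u·Σln w)/(n·Σ(ln u)² − (Σln u)²) = (4·10.9870 − 5.6630·6.7592)/4.8184 = 1.17693; ln C = (Σln w − k·Σln u)/n = 0.02358.

k = 1.1769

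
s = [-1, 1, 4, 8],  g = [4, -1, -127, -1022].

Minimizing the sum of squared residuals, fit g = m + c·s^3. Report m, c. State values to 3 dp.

Compute the Gram sums: Σ1 = 4, Σs^3 = 576, Σs^3·s^3 = 266242.
Moment sums: Σg = -1146, Σs^3·g = -531397.
MᵀM·[m, c]ᵀ = Mᵀg becomes [[4, 576]; [576, 266242]]·[m, c]ᵀ = [-1146, -531397]ᵀ.
Δ = 4·266242 − 576² = 733192.
m = ((-1146)·266242 − 576·(-531397))/733192 = 242835/183298; c = (4·(-531397) − 576·(-1146))/733192 = -366373/183298.

m = 1.325, c = -1.999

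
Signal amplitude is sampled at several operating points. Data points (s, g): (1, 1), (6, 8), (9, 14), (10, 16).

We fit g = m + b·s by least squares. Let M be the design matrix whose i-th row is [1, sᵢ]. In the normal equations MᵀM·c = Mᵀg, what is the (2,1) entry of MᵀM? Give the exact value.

Row 2 ↔ basis s, column 1 ↔ basis 1, so (MᵀM)_{2,1} = Σᵢ s = (1)·(1) + (6)·(1) + (9)·(1) + (10)·(1) = 26.

26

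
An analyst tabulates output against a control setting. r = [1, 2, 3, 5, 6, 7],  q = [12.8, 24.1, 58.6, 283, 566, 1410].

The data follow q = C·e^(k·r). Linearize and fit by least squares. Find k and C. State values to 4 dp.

Let Y = ln q. Fitting Y = k·r + ln C by least squares:
Σr = 24.0000, Σ(r)² = 124.0000, Σln q = 29.0378, Σr·ln q = 138.1443.
Normal system: [[124.0000, 24.0000]; [24.0000, 6]]·[k, ln C]ᵀ = [138.1443, 29.0378]ᵀ.
Slope k = (n·Σr·ln q − Σr·Σln q)/(n·Σ(r)² − (Σr)²) = (6·138.1443 − 24.0000·29.0378)/168.0000 = 0.78547; ln C = (Σln q − k·Σr)/n = 1.69775, so C = exp(1.69775) = 5.46163.

k = 0.7855, C = 5.4616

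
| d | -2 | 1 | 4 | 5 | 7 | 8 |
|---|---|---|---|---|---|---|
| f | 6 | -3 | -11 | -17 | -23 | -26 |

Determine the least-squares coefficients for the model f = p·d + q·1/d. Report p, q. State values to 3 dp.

p = -3.248, q = 0.579

Forming XᵀX = [[159, 6]; [6, 108861/78400]] and Xᵀf = [-513, -654/35]ᵀ gives XᵀX·[p, q]ᵀ = Xᵀf.
Δ = 159·(108861/78400) − 6² = 14486499/78400.
p = ((-513)·(108861/78400) − 6·(-654/35))/(14486499/78400) = -5228437/1609611; q = (159·(-654/35) − 6·(-513))/(14486499/78400) = 931840/1609611.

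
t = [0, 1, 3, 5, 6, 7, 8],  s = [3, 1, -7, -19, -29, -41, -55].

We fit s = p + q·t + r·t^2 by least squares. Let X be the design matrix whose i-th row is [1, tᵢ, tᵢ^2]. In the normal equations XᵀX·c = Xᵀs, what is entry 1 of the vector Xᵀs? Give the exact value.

-147

Entry 1 ↔ basis 1, so (Xᵀs)_{1} = Σᵢ sᵢ = (1)·(3) + (1)·(1) + (1)·(-7) + (1)·(-19) + (1)·(-29) + (1)·(-41) + (1)·(-55) = -147.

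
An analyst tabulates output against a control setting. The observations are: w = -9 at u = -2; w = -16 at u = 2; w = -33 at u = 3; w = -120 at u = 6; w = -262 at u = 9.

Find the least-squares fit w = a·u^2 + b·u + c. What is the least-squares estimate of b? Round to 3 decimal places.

b = -1.743

The normal system AᵀA·[a, b, c]ᵀ = Aᵀw is [[7970, 972, 134]; [972, 134, 18]; [134, 18, 5]]·[a, b, c]ᵀ = [-25939, -3191, -440]ᵀ.
Row-reducing yields a = -480463/158262, b = -91967/52754, c = -28702/79131.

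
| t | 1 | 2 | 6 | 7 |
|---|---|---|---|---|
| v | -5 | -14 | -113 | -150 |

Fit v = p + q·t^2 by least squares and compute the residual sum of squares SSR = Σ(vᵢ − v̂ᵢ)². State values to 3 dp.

SSR = 3.342

Entries of AᵀA: Σ1 = 4, Σt^2 = 90, Σt^2·t^2 = 3714.
Right-hand side: Σv = -282, Σt^2·v = -11479.
Normal equations: [[4, 90]; [90, 3714]]·[p, q]ᵀ = [-282, -11479]ᵀ.
det = 4·3714 − 90² = 6756.
p = ((-282)·3714 − 90·(-11479))/6756 = -2373/1126; q = (4·(-11479) − 90·(-282))/6756 = -5134/1689.
Residuals: 497/3378, 899/3378, -1649/1126, 3551/3378; SSR = 5645/1689.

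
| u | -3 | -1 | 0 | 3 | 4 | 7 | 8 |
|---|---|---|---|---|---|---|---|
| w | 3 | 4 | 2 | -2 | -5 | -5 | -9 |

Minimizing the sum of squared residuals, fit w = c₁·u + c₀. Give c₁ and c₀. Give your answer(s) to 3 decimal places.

c₁ = -1.132, c₀ = 1.197

With design matrix X, XᵀX = [[148, 18]; [18, 7]] and Xᵀw = [-146, -12]ᵀ.
Eliminating c₀: 7·(row 1) − 18·(row 2) gives 712·c₁ = 7·(-146) − 18·(-12) = -806, so c₁ = -403/356.
Then c₀ = ((-12) − 18·(-403/356))/7 = 213/178.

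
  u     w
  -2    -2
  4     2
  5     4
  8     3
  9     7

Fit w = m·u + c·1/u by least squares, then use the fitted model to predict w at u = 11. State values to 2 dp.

ŵ = 6.63

Normal-equation sums: Σu·u = 190, Σu·1/u = 5, Σ1/u·1/u = 49309/129600.
And Σu·w = 119, Σ1/u·w = 1243/360.
MᵀM·[m, c]ᵀ = Mᵀw becomes [[190, 5]; [5, 49309/129600]]·[m, c]ᵀ = [119, 1243/360]ᵀ.
Eliminating c: (49309/129600)·(row 1) − 5·(row 2) gives (612871/12960)·m = (49309/129600)·119 − 5·(1243/360) = 3630371/129600, so m = 3630371/6128710.
Then c = ((1243/360) − 5·(3630371/6128710))/(49309/129600) = 790920/612871.
At u = 11: ŵ = (3630371/6128710)·(11) + (790920/612871)·(1/11) = 447184091/67415810.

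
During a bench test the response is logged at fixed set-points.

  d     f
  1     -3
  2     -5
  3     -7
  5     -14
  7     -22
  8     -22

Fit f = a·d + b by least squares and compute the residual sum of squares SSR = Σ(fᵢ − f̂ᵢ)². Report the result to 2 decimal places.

SSR = 6.83

Forming MᵀM = [[152, 26]; [26, 6]] and Mᵀf = [-434, -73]ᵀ gives MᵀM·[a, b]ᵀ = Mᵀf.
Determinant 152·6 − 26² = 236.
a = ((-434)·6 − 26·(-73))/236 = -353/118; b = (152·(-73) − 26·(-434))/236 = 47/59.
Residuals: -95/118, 11/59, 139/118, 19/118, -219/118, 67/59; SSR = 403/59.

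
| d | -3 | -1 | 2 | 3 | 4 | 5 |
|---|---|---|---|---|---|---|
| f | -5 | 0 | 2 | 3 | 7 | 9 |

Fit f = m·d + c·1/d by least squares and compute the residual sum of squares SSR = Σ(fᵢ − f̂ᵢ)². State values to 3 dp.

SSR = 3.599

The normal equations are: 64·m + 6·c = 101;  6·m + (5669/3600)·c = 433/60.
Δ = 64·(5669/3600) − 6² = 14576/225.
m = (101·(5669/3600) − 6·(433/60))/(14576/225) = 416689/233216; c = (64·(433/60) − 6·101)/(14576/225) = -16215/7288.
Residuals: -88973/233216, -102191/233216, -53753/116608, -377459/233216, 23869/58304, 119275/233216; SSR = 839283/233216.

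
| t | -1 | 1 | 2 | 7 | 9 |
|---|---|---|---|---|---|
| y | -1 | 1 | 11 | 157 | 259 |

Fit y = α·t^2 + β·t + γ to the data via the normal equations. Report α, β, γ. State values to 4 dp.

α = 3.1347, β = 0.9282, γ = -3.2047

Setting ∂/∂α … = 0 gives: 8980·α + 1080·β + 136·γ = 28716;  1080·α + 136·β + 18·γ = 3454;  136·α + 18·β + 5·γ = 427.
(Σt^2·t^2 = 8980, Σt^2·t = 1080, Σt^2 = 136, Σt·t = 136, Σt = 18, Σ1 = 5, Σt^2·y = 28716, Σt·y = 3454, Σy = 427.)
Row-reducing yields α = 26861/8569, β = 194/209, γ = -27461/8569.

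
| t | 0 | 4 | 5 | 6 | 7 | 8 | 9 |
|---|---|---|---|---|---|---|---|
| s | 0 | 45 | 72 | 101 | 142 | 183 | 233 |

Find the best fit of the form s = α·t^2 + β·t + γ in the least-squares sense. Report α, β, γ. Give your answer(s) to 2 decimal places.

α = 2.92, β = -0.36, γ = 0.00

Normal-equation sums: Σt^2·t^2 = 15235, Σt^2·t = 1989, Σt^2 = 271, Σt·t = 271, Σt = 39, Σ1 = 7.
For Aᵀs: Σt^2·s = 43699, Σt·s = 5701, Σs = 776.
Normal equations: [[15235, 1989, 271]; [1989, 271, 39]; [271, 39, 7]]·[α, β, γ]ᵀ = [43699, 5701, 776]ᵀ.
Solving the 3×3 system (Gaussian elimination) gives α = 257275/88242, β = -10623/29414, γ = -29/6303.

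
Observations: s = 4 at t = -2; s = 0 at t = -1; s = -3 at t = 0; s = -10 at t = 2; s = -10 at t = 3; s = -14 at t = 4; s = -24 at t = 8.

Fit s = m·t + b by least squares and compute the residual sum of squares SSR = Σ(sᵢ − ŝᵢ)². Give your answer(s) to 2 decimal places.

SSR = 6.23

Entries of MᵀM: Σt·t = 98, Σt = 14, Σ1 = 7.
And Σt·s = -306, Σs = -57.
So MᵀM·[m, b]ᵀ = Mᵀs: [[98, 14]; [14, 7]]·[m, b]ᵀ = [-306, -57]ᵀ.
Eliminating b: 7·(row 1) − 14·(row 2) gives 490·m = 7·(-306) − 14·(-57) = -1344, so m = -96/35.
Then b = ((-57) − 14·(-96/35))/7 = -93/35.
Residuals: 41/35, -3/35, -12/35, -13/7, 31/35, -13/35, 3/5; SSR = 218/35.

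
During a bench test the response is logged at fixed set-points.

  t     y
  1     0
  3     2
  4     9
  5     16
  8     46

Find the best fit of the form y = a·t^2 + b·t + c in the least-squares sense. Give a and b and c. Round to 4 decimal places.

a = 0.9206, b = -1.6066, c = 0.1750

XᵀX·[a, b, c]ᵀ = Xᵀy reads: 5059·a + 729·b + 115·c = 3506;  729·a + 115·b + 21·c = 490;  115·a + 21·b + 5·c = 73.
Inverting the 3×3 Gram matrix, [a, b, c]ᵀ = [4809/5224, -8393/5224, 457/2612]ᵀ.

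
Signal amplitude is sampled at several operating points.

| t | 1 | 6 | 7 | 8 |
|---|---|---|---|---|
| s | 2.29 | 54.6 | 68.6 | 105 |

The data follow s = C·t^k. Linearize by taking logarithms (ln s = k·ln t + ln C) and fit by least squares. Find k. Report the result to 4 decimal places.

Taking logs, ln s = k·ln t + ln C, so regress ln s on ln t.
Σln t = 5.8171, Σ(ln t)² = 11.3210, Σln s = 13.7108, Σln t·ln s = 25.0726.
Normal system: [[11.3210, 5.8171]; [5.8171, 4]]·[k, ln C]ᵀ = [25.0726, 13.7108]ᵀ.
Solving (det = 11.4454): k = 1.79399, ln C = 0.81874.

k = 1.7940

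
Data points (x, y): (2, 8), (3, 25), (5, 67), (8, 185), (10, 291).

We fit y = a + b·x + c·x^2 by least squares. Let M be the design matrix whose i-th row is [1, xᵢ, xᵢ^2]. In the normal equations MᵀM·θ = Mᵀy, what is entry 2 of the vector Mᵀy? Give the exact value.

4816

Entry 2 ↔ basis x, so (Mᵀy)_{2} = Σᵢ (x)·yᵢ = (2)·(8) + (3)·(25) + (5)·(67) + (8)·(185) + (10)·(291) = 4816.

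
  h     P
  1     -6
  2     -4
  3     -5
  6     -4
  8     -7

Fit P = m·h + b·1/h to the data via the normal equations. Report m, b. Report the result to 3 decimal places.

Forming MᵀM = [[114, 5]; [5, 809/576]] and MᵀP = [-109, -269/24]ᵀ gives MᵀM·[m, b]ᵀ = MᵀP.
Eliminating b: (809/576)·(row 1) − 5·(row 2) gives (12971/96)·m = (809/576)·(-109) − 5·(-269/24) = -55901/576, so m = -55901/77826.
Then b = ((-269/24) − 5·(-55901/77826))/(809/576) = -70344/12971.

m = -0.718, b = -5.423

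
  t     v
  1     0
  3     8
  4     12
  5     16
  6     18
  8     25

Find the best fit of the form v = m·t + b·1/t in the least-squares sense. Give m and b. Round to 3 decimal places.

The normal equations are: 151·m + 6·b = 460;  6·m + (18101/14400)·b = 1799/120.
Δ = 151·(18101/14400) − 6² = 2214851/14400.
m = (460·(18101/14400) − 6·(1799/120))/(2214851/14400) = 7031180/2214851; b = (151·(1799/120) − 6·460)/(2214851/14400) = -7146120/2214851.

m = 3.175, b = -3.226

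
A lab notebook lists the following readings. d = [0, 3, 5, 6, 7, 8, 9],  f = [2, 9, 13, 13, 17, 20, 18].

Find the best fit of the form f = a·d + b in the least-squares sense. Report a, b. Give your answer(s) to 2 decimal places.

a = 1.93, b = 2.65

The normal equations are: 264·a + 38·b = 611;  38·a + 7·b = 92.
(Σd·d = 264, Σd = 38, Σ1 = 7, Σd·f = 611, Σf = 92.)
Eliminating b: 7·(row 1) − 38·(row 2) gives 404·a = 7·611 − 38·92 = 781, so a = 781/404.
Then b = (92 − 38·(781/404))/7 = 535/202.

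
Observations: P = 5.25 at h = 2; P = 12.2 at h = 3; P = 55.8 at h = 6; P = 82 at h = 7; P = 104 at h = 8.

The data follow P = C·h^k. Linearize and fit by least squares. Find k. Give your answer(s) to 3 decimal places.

k = 2.177

Linearized form: ln P = k·ln h + ln C. From the 5 transformed points,
Σln h = 7.6089, Σ(ln h)² = 13.0084, Σln P = 17.2325, Σln h·ln P = 29.3364.
Equations: 13.0084·k + 7.6089·ln C = 29.3364;  7.6089·k + 5·ln C = 17.2325.
Slope k = (n·Σln h·ln P − Σln h·Σln P)/(n·Σ(ln h)² − (Σln h)²) = (5·29.3364 − 7.6089·17.2325)/7.1473 = 2.17727; ln C = (Σln P − k·Σln h)/n = 0.13320.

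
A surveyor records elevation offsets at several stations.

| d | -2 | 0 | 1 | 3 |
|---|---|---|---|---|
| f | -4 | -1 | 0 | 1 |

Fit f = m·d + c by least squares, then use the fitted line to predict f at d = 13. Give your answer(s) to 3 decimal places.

f̂ = 11.500

Compute the Gram sums: Σd·d = 14, Σd = 2, Σ1 = 4.
Moment sums: Σd·f = 11, Σf = -4.
Eliminating c: 4·(row 1) − 2·(row 2) gives 52·m = 4·11 − 2·(-4) = 52, so m = 1.
Then c = ((-4) − 2·1)/4 = -3/2.
At d = 13: f̂ = (1)·(13) + (-3/2)·(1) = 23/2.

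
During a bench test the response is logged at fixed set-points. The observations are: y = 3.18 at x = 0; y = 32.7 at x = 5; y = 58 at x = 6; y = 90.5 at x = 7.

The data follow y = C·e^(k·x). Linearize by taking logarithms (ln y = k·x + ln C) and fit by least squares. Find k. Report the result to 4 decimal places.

Taking logs, ln y = k·x + ln C, so regress ln y on x.
Over the data: Σx = 18.0000, Σ(x)² = 110.0000, Σln y = 13.2100, Σx·ln y = 73.3370.
Normal system: [[110.0000, 18.0000]; [18.0000, 4]]·[k, ln C]ᵀ = [73.3370, 13.2100]ᵀ.
Solving (det = 116.0000): k = 0.47903, ln C = 1.14689.

k = 0.4790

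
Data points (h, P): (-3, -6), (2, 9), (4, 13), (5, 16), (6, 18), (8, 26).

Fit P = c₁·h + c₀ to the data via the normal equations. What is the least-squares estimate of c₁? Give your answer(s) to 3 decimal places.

c₁ = 2.800

Setting ∂/∂c₁ … = 0 gives: 154·c₁ + 22·c₀ = 484;  22·c₁ + 6·c₀ = 76.
det = 154·6 − 22² = 440.
c₁ = (484·6 − 22·76)/440 = 14/5; c₀ = (154·76 − 22·484)/440 = 12/5.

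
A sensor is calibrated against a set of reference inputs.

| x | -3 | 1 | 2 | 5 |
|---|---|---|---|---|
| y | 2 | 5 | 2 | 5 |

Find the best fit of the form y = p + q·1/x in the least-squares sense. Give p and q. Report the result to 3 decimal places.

p = 2.933, q = 1.659

Setting ∂/∂p … = 0 gives: 4·p + (41/30)·q = 14;  (41/30)·p + (1261/900)·q = 19/3.
Δ = 4·(1261/900) − (41/30)² = 1121/300.
p = (14·(1261/900) − (41/30)·(19/3))/(1121/300) = 3288/1121; q = (4·(19/3) − (41/30)·14)/(1121/300) = 1860/1121.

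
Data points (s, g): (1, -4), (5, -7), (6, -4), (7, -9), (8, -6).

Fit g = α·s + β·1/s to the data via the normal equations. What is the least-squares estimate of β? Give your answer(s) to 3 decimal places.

β = -3.258

AᵀA·[α, β]ᵀ = Aᵀg reads: 175·α + 5·β = -174;  5·α + (778849/705600)·β = -3403/420.
(Σs·s = 175, Σs·1/s = 5, Σ1/s·1/s = 778849/705600, Σs·g = -174, Σ1/s·g = -3403/420.)
Determinant 175·(778849/705600) − 5² = 678049/4032.
α = ((-174)·(778849/705600) − 5·(-3403/420))/(678049/4032) = -106934526/118658575; β = (175·(-3403/420) − 5·(-174))/(678049/4032) = -2209200/678049.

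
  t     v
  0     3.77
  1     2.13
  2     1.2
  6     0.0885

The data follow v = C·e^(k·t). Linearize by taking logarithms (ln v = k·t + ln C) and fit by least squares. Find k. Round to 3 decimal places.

k = -0.630

Let Y = ln v. Fitting Y = k·t + ln C by least squares:
AᵀA = [[41.0000, 9.0000]; [9.0000, 4]], rhs = [-13.4278, -0.1592]ᵀ  (here Σt = 9.0000, Σ(t)² = 41.0000, Σln v = -0.1592, Σt·ln v = -13.4278).
Slope k = (n·Σt·ln v − Σt·Σln v)/(n·Σ(t)² − (Σt)²) = (4·-13.4278 − 9.0000·-0.1592)/83.0000 = -0.62985; ln C = (Σln v − k·Σt)/n = 1.37736.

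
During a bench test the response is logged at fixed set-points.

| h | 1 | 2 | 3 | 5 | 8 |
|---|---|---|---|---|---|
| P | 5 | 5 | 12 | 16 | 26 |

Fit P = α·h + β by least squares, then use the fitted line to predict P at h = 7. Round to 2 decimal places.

Setting ∂/∂α … = 0 gives: 103·α + 19·β = 339;  19·α + 5·β = 64.
Eliminating β: 5·(row 1) − 19·(row 2) gives 154·α = 5·339 − 19·64 = 479, so α = 479/154.
Then β = (64 − 19·(479/154))/5 = 151/154.
At h = 7: P̂ = (479/154)·(7) + (151/154)·(1) = 1752/77.

P̂ = 22.75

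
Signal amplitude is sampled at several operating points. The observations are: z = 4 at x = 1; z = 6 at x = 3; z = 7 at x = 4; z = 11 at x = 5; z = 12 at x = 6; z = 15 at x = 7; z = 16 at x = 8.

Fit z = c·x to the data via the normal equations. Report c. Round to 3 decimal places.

c = 2.050

The normal system AᵀA·[c]ᵀ = Aᵀz is [[200]]·[c]ᵀ = [410]ᵀ.
Hence c = 410 / 200 ≈ 2.05.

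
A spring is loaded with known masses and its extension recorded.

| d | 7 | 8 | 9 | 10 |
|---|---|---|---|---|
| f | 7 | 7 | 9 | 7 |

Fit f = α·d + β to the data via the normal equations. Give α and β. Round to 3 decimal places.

α = 0.200, β = 5.800

Entries of AᵀA: Σd·d = 294, Σd = 34, Σ1 = 4.
Right-hand side: Σd·f = 256, Σf = 30.
AᵀA·[α, β]ᵀ = Aᵀf becomes [[294, 34]; [34, 4]]·[α, β]ᵀ = [256, 30]ᵀ.
Eliminating β: 4·(row 1) − 34·(row 2) gives 20·α = 4·256 − 34·30 = 4, so α = 1/5.
Then β = (30 − 34·(1/5))/4 = 29/5.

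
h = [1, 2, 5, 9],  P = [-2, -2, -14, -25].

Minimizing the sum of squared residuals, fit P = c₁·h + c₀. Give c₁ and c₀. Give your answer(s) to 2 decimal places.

From the data, Σh·h = 111, Σh = 17, Σ1 = 4.
For AᵀP: Σh·P = -301, ΣP = -43.
So AᵀA·[c₁, c₀]ᵀ = AᵀP: [[111, 17]; [17, 4]]·[c₁, c₀]ᵀ = [-301, -43]ᵀ.
Eliminating c₀: 4·(row 1) − 17·(row 2) gives 155·c₁ = 4·(-301) − 17·(-43) = -473, so c₁ = -473/155.
Then c₀ = ((-43) − 17·(-473/155))/4 = 344/155.

c₁ = -3.05, c₀ = 2.22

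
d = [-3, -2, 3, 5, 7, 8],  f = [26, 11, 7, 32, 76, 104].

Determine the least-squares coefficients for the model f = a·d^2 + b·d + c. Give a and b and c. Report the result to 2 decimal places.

XᵀX·[a, b, c]ᵀ = Xᵀf reads: 7300·a + 972·b + 160·c = 11521;  972·a + 160·b + 18·c = 1445;  160·a + 18·b + 6·c = 256.
(Σd^2·d^2 = 7300, Σd^2·d = 972, Σd^2 = 160, Σd·d = 160, Σd = 18, Σ1 = 6, Σd^2·f = 11521, Σd·f = 1445, Σf = 256.)
Row-reducing yields a = 246773/119204, b = -96017/29801, c = -85593/29801.

a = 2.07, b = -3.22, c = -2.87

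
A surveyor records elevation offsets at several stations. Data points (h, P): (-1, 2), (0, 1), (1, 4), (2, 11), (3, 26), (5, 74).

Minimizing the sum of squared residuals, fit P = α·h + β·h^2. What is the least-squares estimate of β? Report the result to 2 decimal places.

From the data, Σh·h = 40, Σh·h^2 = 160, Σh^2·h^2 = 724.
Moment sums: Σh·P = 472, Σh^2·P = 2134.
XᵀX·[α, β]ᵀ = XᵀP becomes [[40, 160]; [160, 724]]·[α, β]ᵀ = [472, 2134]ᵀ.
det = 40·724 − 160² = 3360.
α = (472·724 − 160·2134)/3360 = 3/35; β = (40·2134 − 160·472)/3360 = 41/14.

β = 2.93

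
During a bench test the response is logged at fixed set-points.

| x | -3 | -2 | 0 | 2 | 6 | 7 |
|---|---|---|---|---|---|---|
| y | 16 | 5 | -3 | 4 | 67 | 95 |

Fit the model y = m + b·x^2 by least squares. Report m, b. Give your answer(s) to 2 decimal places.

m = -3.06, b = 1.98

Setting ∂/∂m … = 0 gives: 6·m + 102·b = 184;  102·m + 3810·b = 7247.
(Σ1 = 6, Σx^2 = 102, Σx^2·x^2 = 3810, Σy = 184, Σx^2·y = 7247.)
Δ = 6·3810 − 102² = 12456.
m = (184·3810 − 102·7247)/12456 = -6359/2076; b = (6·7247 − 102·184)/12456 = 1373/692.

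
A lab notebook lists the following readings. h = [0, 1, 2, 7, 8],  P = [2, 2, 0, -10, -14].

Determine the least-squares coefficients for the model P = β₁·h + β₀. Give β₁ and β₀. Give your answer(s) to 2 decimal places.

β₁ = -2.03, β₀ = 3.31

Sums needed: Σh·h = 118, Σh = 18, Σ1 = 5.
Right-hand side: Σh·P = -180, ΣP = -20.
Normal equations: [[118, 18]; [18, 5]]·[β₁, β₀]ᵀ = [-180, -20]ᵀ.
Eliminating β₀: 5·(row 1) − 18·(row 2) gives 266·β₁ = 5·(-180) − 18·(-20) = -540, so β₁ = -270/133.
Then β₀ = ((-20) − 18·(-270/133))/5 = 440/133.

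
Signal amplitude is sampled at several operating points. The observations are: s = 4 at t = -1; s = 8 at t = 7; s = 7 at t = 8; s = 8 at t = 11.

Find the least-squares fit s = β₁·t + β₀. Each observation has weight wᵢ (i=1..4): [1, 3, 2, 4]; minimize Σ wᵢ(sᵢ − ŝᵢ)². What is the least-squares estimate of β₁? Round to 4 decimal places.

β₁ = 0.3000

The normal equations are: 760·β₁ + 80·β₀ = 628;  80·β₁ + 10·β₀ = 74.
(Σwᵢ·t·t = 760, Σwᵢ·t = 80, Σwᵢ·1 = 10, Σwᵢ·t·s = 628, Σwᵢ·s = 74.)
Eliminating β₀: 10·(row 1) − 80·(row 2) gives 1200·β₁ = 10·628 − 80·74 = 360, so β₁ = 3/10.
Then β₀ = (74 − 80·(3/10))/10 = 5.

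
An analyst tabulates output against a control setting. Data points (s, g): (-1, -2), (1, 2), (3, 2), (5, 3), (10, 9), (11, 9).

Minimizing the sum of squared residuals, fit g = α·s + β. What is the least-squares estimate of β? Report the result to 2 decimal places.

β = -0.42

Sums needed: Σs·s = 257, Σs = 29, Σ1 = 6.
For Mᵀg: Σs·g = 214, Σg = 23.
det = 257·6 − 29² = 701.
α = (214·6 − 29·23)/701 = 617/701; β = (257·23 − 29·214)/701 = -295/701.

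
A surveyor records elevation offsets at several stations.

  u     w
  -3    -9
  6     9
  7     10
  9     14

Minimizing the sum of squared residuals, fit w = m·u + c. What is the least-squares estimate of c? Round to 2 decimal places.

c = -3.14

Forming MᵀM = [[175, 19]; [19, 4]] and Mᵀw = [277, 24]ᵀ gives MᵀM·[m, c]ᵀ = Mᵀw.
Eliminating c: 4·(row 1) − 19·(row 2) gives 339·m = 4·277 − 19·24 = 652, so m = 652/339.
Then c = (24 − 19·(652/339))/4 = -1063/339.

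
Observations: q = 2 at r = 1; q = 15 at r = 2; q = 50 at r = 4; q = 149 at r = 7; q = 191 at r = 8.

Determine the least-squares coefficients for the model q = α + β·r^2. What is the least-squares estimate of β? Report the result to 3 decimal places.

Normal-equation sums: Σ1 = 5, Σr^2 = 134, Σr^2·r^2 = 6770.
Right-hand side: Σq = 407, Σr^2·q = 20387.
Normal equations: [[5, 134]; [134, 6770]]·[α, β]ᵀ = [407, 20387]ᵀ.
Eliminating β: 6770·(row 1) − 134·(row 2) gives 15894·α = 6770·407 − 134·20387 = 23532, so α = 3922/2649.
Then β = (20387 − 134·(3922/2649))/6770 = 15799/5298.

β = 2.982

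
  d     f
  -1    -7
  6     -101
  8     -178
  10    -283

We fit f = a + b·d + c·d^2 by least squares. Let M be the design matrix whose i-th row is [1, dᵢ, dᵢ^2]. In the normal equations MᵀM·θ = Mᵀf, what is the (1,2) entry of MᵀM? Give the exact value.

Row 1 ↔ basis 1, column 2 ↔ basis d, so (MᵀM)_{1,2} = Σᵢ d = (1)·(-1) + (1)·(6) + (1)·(8) + (1)·(10) = 23.

23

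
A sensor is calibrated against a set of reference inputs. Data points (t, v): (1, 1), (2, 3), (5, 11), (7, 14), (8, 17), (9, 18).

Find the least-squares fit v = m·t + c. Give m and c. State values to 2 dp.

Sums needed: Σt·t = 224, Σt = 32, Σ1 = 6.
Moment sums: Σt·v = 458, Σv = 64.
MᵀM·[m, c]ᵀ = Mᵀv becomes [[224, 32]; [32, 6]]·[m, c]ᵀ = [458, 64]ᵀ.
det = 224·6 − 32² = 320.
m = (458·6 − 32·64)/320 = 35/16; c = (224·64 − 32·458)/320 = -1.

m = 2.19, c = -1.00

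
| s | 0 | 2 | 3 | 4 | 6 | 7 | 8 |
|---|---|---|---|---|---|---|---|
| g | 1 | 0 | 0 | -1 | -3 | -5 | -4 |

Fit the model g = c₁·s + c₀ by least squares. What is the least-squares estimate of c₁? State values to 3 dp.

c₁ = -0.760

Compute the Gram sums: Σs·s = 178, Σs = 30, Σ1 = 7.
For Aᵀg: Σs·g = -89, Σg = -12.
So AᵀA·[c₁, c₀]ᵀ = Aᵀg: [[178, 30]; [30, 7]]·[c₁, c₀]ᵀ = [-89, -12]ᵀ.
det = 178·7 − 30² = 346.
c₁ = ((-89)·7 − 30·(-12))/346 = -263/346; c₀ = (178·(-12) − 30·(-89))/346 = 267/173.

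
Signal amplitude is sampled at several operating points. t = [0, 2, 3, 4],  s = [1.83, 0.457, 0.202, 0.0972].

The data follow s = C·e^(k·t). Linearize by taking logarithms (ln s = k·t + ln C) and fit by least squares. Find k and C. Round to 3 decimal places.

k = -0.736, C = 1.876

With ln sᵢ as the transformed response and tᵢ as the regressor:
AᵀA = [[29.0000, 9.0000]; [9.0000, 4]], rhs = [-15.6885, -4.1092]ᵀ  (here Σt = 9.0000, Σ(t)² = 29.0000, Σln s = -4.1092, Σt·ln s = -15.6885).
Solving (det = 35.0000): k = -0.73632, ln C = 0.62941, so C = exp(0.62941) = 1.87650.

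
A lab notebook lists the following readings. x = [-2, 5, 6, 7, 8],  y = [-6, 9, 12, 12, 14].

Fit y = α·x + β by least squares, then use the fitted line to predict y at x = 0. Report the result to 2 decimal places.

ŷ = -1.60

The normal system MᵀM·[α, β]ᵀ = Mᵀy is [[178, 24]; [24, 5]]·[α, β]ᵀ = [325, 41]ᵀ.
Δ = 178·5 − 24² = 314.
α = (325·5 − 24·41)/314 = 641/314; β = (178·41 − 24·325)/314 = -251/157.
At x = 0: ŷ = (641/314)·(0) + (-251/157)·(1) = -251/157.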